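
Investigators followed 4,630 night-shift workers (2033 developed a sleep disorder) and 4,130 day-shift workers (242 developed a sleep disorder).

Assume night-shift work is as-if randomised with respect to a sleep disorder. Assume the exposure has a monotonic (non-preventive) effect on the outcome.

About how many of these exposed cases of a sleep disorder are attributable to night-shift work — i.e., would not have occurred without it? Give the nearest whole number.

p₁ = P(outcome | exposed) = 2033/4630 = 0.43909
p₀ = P(outcome | unexposed) = 242/4130 = 0.058596
PN = (p₁ − p₀)/p₁ = (0.43909 − 0.058596) / 0.43909 ≈ 0.86655.
Attributable cases ≈ PN × (exposed cases) = 0.86655 × 2033 ≈ 1761.70.

about 1762 cases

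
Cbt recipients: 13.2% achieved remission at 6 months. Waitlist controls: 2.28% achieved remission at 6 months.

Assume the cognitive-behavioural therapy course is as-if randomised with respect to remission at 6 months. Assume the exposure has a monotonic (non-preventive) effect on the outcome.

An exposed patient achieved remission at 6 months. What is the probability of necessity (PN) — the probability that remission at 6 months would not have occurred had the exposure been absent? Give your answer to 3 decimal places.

PN ≈ 0.827

p₁ = 0.132, p₀ = 0.0228.
Under exogeneity and monotonicity, PN = (p₁ − p₀) / p₁.
PN = (0.132 − 0.0228) / 0.132 = 0.1092 / 0.132 ≈ 0.8273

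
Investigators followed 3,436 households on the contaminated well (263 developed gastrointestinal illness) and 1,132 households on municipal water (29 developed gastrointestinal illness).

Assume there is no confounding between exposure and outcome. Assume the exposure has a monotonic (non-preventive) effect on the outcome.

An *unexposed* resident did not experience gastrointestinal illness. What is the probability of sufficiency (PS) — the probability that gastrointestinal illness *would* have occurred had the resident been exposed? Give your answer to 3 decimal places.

p₁ = P(outcome | exposed) = 263/3436 = 0.076542
p₀ = P(outcome | unexposed) = 29/1132 = 0.025618
Under exogeneity and monotonicity, PS = (p₁ − p₀) / (1 − p₀).
PS = (0.076542 − 0.025618) / (1 − 0.025618) = 0.050924 / 0.97438 ≈ 0.0523

PS ≈ 0.052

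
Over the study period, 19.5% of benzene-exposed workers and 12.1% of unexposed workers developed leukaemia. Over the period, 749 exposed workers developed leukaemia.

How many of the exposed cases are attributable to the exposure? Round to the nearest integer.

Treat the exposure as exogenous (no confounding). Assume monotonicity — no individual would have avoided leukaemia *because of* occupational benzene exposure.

p₁ = 0.195, p₀ = 0.121.
PN = (p₁ − p₀)/p₁ = (0.195 − 0.121) / 0.195 ≈ 0.37949.
Attributable cases ≈ PN × (exposed cases) = 0.37949 × 749 ≈ 284.24.

about 284 cases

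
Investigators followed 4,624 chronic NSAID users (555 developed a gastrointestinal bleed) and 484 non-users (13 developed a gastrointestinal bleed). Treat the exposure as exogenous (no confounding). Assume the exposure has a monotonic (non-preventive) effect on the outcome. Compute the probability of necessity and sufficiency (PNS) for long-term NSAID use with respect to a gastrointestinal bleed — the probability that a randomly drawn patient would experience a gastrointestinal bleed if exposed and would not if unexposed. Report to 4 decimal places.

PNS ≈ 0.0932

p₁ = P(outcome | exposed) = 555/4624 = 0.12003
p₀ = P(outcome | unexposed) = 13/484 = 0.02686
Under exogeneity and monotonicity, PNS = p₁ − p₀.
PNS = 0.12003 − 0.02686 = 0.093166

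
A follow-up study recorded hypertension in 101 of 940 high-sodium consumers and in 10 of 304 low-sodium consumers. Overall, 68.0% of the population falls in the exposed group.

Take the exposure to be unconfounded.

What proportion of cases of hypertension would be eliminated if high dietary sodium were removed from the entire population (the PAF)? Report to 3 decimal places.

PAF ≈ 0.606

p₁ = P(outcome | exposed) = 101/940 = 0.10745
p₀ = P(outcome | unexposed) = 10/304 = 0.032895
Overall risk P(Y=1) = π·p₁ + (1−π)·p₀ = 0.68×0.10745 + 0.32×0.032895 = 0.08359.
Under exogeneity, PAF = [P(Y=1) − p₀] / P(Y=1).
PAF = (0.08359 − 0.032895) / 0.08359 ≈ 0.6065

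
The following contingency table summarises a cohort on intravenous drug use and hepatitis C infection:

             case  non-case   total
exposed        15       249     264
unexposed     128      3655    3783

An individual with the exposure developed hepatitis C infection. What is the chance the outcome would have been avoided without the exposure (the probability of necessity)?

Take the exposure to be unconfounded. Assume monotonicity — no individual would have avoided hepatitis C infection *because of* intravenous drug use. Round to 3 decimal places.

PN ≈ 0.404

p₁ = P(outcome | exposed) = 15/264 = 0.056818
p₀ = P(outcome | unexposed) = 128/3783 = 0.033836
Under exogeneity and monotonicity, PN = (p₁ − p₀)/p₁.
PN = (0.056818 − 0.033836) / 0.056818 ≈ 0.4045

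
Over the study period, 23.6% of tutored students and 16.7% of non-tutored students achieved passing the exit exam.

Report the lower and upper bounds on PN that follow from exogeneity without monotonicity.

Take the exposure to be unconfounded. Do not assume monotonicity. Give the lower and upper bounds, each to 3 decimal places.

0.292 ≤ PN ≤ 1.000

p₁ = 0.236, p₀ = 0.167.
Under exogeneity alone the bounds on PN are max{0,(p₁−p₀)/p₁} ≤ PN ≤ min{1,(1−p₀)/p₁}.
  lower = (p₁ − p₀)/p₁ = 0.069 / 0.236 ≈ 0.2924
  upper = min{1, (1 − p₀)/p₁} = 0.833 / 0.236 ≈ 3.5297 → capped at 1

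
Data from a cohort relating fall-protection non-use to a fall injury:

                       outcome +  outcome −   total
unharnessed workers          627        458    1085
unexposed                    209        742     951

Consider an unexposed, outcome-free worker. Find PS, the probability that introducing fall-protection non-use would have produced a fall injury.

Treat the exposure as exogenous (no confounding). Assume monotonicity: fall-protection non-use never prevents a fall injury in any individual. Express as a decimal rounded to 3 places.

PS ≈ 0.459

p₁ = P(outcome | exposed) = 627/1085 = 0.57788
p₀ = P(outcome | unexposed) = 209/951 = 0.21977
Under exogeneity and monotonicity, PS = (p₁ − p₀) / (1 − p₀).
PS = (0.57788 − 0.21977) / (1 − 0.21977) = 0.35811 / 0.78023 ≈ 0.4590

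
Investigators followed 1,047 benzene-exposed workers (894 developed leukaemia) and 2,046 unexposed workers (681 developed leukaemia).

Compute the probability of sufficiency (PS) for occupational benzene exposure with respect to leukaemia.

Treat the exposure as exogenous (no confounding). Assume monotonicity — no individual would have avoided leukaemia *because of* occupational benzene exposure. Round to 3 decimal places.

p₁ = P(outcome | exposed) = 894/1047 = 0.85387
p₀ = P(outcome | unexposed) = 681/2046 = 0.33284
Under exogeneity and monotonicity, PS = (p₁ − p₀) / (1 − p₀).
PS = (0.85387 − 0.33284) / (1 − 0.33284) = 0.52102 / 0.66716 ≈ 0.7810

PS ≈ 0.781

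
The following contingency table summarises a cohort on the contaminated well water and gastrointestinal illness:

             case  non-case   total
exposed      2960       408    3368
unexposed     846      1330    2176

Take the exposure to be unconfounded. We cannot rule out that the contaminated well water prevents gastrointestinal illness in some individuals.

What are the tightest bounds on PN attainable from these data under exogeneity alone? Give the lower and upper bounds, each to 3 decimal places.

0.558 ≤ PN ≤ 0.695

p₁ = P(outcome | exposed) = 2960/3368 = 0.87886
p₀ = P(outcome | unexposed) = 846/2176 = 0.38879
Under exogeneity alone the bounds on PN are max{0,(p₁−p₀)/p₁} ≤ PN ≤ min{1,(1−p₀)/p₁}.
  lower = (p₁ − p₀)/p₁ = 0.49007 / 0.87886 ≈ 0.5576
  upper = min{1, (1 − p₀)/p₁} = 0.61121 / 0.87886 ≈ 0.6955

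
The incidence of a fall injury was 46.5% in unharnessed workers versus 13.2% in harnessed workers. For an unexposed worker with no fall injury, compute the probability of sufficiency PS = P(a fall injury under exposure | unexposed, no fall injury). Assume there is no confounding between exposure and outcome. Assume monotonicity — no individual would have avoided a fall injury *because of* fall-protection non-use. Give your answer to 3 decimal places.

p₁ = 0.465, p₀ = 0.132.
Under exogeneity and monotonicity, PS = (p₁ − p₀) / (1 − p₀).
PS = (0.465 − 0.132) / (1 − 0.132) = 0.333 / 0.868 ≈ 0.3836

PS ≈ 0.384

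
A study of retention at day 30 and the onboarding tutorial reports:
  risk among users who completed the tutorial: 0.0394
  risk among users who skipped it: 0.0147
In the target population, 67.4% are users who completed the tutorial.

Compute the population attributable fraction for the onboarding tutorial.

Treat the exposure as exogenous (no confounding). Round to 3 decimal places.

Let p₁ = 0.0394, p₀ = 0.0147.
Overall risk P(Y=1) = π·p₁ + (1−π)·p₀ = 0.674×0.0394 + 0.326×0.0147 = 0.031348.
Under exogeneity, PAF = [P(Y=1) − p₀] / P(Y=1).
PAF = (0.031348 − 0.0147) / 0.031348 ≈ 0.5311

PAF ≈ 0.531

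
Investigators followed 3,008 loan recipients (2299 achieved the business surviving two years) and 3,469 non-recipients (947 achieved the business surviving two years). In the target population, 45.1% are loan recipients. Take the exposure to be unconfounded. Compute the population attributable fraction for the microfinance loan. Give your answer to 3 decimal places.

p₁ = P(outcome | exposed) = 2299/3008 = 0.7643
p₀ = P(outcome | unexposed) = 947/3469 = 0.27299
Overall risk P(Y=1) = π·p₁ + (1−π)·p₀ = 0.451×0.7643 + 0.549×0.27299 = 0.49457.
Under exogeneity, PAF = [P(Y=1) − p₀] / P(Y=1).
PAF = (0.49457 − 0.27299) / 0.49457 ≈ 0.4480

PAF ≈ 0.448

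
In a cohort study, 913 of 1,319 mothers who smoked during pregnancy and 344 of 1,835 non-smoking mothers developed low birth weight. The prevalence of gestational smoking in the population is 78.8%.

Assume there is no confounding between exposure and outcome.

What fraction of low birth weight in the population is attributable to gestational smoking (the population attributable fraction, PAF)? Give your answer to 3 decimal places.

PAF ≈ 0.680

p₁ = P(outcome | exposed) = 913/1319 = 0.69219
p₀ = P(outcome | unexposed) = 344/1835 = 0.18747
Overall risk P(Y=1) = π·p₁ + (1−π)·p₀ = 0.788×0.69219 + 0.212×0.18747 = 0.58519.
Under exogeneity, PAF = [P(Y=1) − p₀] / P(Y=1).
PAF = (0.58519 − 0.18747) / 0.58519 ≈ 0.6796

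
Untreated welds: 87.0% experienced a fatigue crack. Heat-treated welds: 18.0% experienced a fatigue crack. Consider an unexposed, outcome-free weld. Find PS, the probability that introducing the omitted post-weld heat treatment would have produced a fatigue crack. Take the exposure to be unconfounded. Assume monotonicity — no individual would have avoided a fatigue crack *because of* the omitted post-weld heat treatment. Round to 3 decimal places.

p₁ = 0.87, p₀ = 0.18.
Under exogeneity and monotonicity, PS = (p₁ − p₀) / (1 − p₀).
PS = (0.87 − 0.18) / (1 − 0.18) = 0.69 / 0.82 ≈ 0.8415

PS ≈ 0.841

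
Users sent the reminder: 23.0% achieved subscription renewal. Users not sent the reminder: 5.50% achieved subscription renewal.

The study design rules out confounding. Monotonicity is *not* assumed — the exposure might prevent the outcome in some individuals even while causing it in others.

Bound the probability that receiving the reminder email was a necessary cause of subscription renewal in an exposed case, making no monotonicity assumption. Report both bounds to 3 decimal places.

p₁ = 0.23, p₀ = 0.055.
Under exogeneity alone the bounds on PN are max{0,(p₁−p₀)/p₁} ≤ PN ≤ min{1,(1−p₀)/p₁}.
  lower = (p₁ − p₀)/p₁ = 0.175 / 0.23 ≈ 0.7609
  upper = min{1, (1 − p₀)/p₁} = 0.945 / 0.23 ≈ 4.1087 → capped at 1

0.761 ≤ PN ≤ 1.000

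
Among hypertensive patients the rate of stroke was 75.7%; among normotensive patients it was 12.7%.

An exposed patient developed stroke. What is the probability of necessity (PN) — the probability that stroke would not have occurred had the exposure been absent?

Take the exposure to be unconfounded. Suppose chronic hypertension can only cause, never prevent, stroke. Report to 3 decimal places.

PN ≈ 0.832

p₁ = 0.757, p₀ = 0.127.
Under exogeneity and monotonicity, PN = (p₁ − p₀) / p₁.
PN = (0.757 − 0.127) / 0.757 = 0.63 / 0.757 ≈ 0.8322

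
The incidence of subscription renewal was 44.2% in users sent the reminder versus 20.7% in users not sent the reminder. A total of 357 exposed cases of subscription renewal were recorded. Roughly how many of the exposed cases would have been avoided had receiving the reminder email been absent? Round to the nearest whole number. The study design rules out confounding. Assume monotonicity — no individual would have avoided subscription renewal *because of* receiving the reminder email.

p₁ = 0.442, p₀ = 0.207.
PN = (p₁ − p₀)/p₁ = (0.442 − 0.207) / 0.442 ≈ 0.53167.
Attributable cases ≈ PN × (exposed cases) = 0.53167 × 357 ≈ 189.81.

about 190 cases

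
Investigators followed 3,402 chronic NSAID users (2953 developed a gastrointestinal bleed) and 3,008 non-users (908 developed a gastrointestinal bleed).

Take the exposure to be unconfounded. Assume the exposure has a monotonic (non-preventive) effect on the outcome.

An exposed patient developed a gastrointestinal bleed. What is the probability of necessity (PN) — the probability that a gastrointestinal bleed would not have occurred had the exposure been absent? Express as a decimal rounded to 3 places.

p₁ = P(outcome | exposed) = 2953/3402 = 0.86802
p₀ = P(outcome | unexposed) = 908/3008 = 0.30186
Under exogeneity and monotonicity, PN = (p₁ − p₀) / p₁.
PN = (0.86802 − 0.30186) / 0.86802 = 0.56616 / 0.86802 ≈ 0.6522

PN ≈ 0.652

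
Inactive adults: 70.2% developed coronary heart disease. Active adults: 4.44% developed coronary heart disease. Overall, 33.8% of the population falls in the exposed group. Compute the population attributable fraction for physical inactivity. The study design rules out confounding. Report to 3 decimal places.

p₁ = 0.702, p₀ = 0.0444.
Overall risk P(Y=1) = π·p₁ + (1−π)·p₀ = 0.338×0.702 + 0.662×0.0444 = 0.26667.
Under exogeneity, PAF = [P(Y=1) − p₀] / P(Y=1).
PAF = (0.26667 − 0.0444) / 0.26667 ≈ 0.8335

PAF ≈ 0.834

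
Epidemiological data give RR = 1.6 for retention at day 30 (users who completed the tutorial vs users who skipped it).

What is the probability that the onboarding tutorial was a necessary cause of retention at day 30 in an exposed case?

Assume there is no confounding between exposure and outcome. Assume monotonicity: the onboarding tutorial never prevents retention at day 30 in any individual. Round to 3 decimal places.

PN ≈ 0.375

Under exogeneity and monotonicity, PN = (RR − 1) / RR = 1 − 1/RR.
PN = (1.6 − 1) / 1.6 = 0.6 / 1.6 ≈ 0.3750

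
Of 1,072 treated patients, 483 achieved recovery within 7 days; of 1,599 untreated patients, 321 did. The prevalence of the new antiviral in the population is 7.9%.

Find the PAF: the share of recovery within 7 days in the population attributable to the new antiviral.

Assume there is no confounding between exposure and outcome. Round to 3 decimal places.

p₁ = P(outcome | exposed) = 483/1072 = 0.45056
p₀ = P(outcome | unexposed) = 321/1599 = 0.20075
Overall risk P(Y=1) = π·p₁ + (1−π)·p₀ = 0.079×0.45056 + 0.921×0.20075 = 0.22049.
Under exogeneity, PAF = [P(Y=1) − p₀] / P(Y=1).
PAF = (0.22049 − 0.20075) / 0.22049 ≈ 0.0895

PAF ≈ 0.090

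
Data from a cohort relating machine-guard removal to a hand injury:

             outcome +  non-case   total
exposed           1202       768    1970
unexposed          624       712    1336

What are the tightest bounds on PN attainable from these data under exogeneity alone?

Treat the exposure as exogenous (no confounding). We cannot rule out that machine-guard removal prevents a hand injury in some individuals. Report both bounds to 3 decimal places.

0.235 ≤ PN ≤ 0.873

p₁ = P(outcome | exposed) = 1202/1970 = 0.61015
p₀ = P(outcome | unexposed) = 624/1336 = 0.46707
Under exogeneity alone the bounds on PN are max{0,(p₁−p₀)/p₁} ≤ PN ≤ min{1,(1−p₀)/p₁}.
  lower = (p₁ − p₀)/p₁ = 0.14309 / 0.61015 ≈ 0.2345
  upper = min{1, (1 − p₀)/p₁} = 0.53293 / 0.61015 ≈ 0.8734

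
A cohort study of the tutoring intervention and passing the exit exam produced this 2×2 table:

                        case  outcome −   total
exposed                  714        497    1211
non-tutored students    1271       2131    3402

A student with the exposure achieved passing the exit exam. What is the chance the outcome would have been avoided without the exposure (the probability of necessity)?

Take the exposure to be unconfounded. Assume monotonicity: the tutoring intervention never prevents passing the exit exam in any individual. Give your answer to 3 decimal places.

p₁ = P(outcome | exposed) = 714/1211 = 0.5896
p₀ = P(outcome | unexposed) = 1271/3402 = 0.3736
Under exogeneity and monotonicity, PN = (p₁ − p₀)/p₁.
PN = (0.5896 − 0.3736) / 0.5896 ≈ 0.3663

PN ≈ 0.366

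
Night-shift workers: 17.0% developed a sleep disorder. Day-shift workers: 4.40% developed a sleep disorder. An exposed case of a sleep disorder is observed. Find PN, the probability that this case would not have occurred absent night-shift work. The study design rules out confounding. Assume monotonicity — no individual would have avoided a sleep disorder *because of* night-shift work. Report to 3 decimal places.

p₁ = 0.17, p₀ = 0.044.
Under exogeneity and monotonicity, PN = (p₁ − p₀) / p₁.
PN = (0.17 − 0.044) / 0.17 = 0.126 / 0.17 ≈ 0.7412

PN ≈ 0.741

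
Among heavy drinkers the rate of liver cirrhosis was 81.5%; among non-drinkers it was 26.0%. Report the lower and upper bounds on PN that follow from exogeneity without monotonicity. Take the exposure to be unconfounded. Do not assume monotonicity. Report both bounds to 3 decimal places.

0.681 ≤ PN ≤ 0.908

p₁ = 0.815, p₀ = 0.26.
Under exogeneity alone the bounds on PN are max{0,(p₁−p₀)/p₁} ≤ PN ≤ min{1,(1−p₀)/p₁}.
  lower = (p₁ − p₀)/p₁ = 0.555 / 0.815 ≈ 0.6810
  upper = min{1, (1 − p₀)/p₁} = 0.74 / 0.815 ≈ 0.9080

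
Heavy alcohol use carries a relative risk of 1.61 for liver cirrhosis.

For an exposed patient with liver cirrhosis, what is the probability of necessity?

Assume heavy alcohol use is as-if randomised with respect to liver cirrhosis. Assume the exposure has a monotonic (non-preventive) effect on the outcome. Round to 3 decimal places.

PN ≈ 0.379

Under exogeneity and monotonicity, PN = (RR − 1) / RR = 1 − 1/RR.
PN = (1.61 − 1) / 1.61 = 0.61 / 1.61 ≈ 0.3789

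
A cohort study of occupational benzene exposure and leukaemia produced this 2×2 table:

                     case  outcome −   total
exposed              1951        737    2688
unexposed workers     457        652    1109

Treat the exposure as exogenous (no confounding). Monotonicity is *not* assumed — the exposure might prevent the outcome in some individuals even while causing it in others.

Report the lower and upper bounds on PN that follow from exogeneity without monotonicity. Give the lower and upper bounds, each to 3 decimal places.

0.432 ≤ PN ≤ 0.810

p₁ = P(outcome | exposed) = 1951/2688 = 0.72582
p₀ = P(outcome | unexposed) = 457/1109 = 0.41208
Under exogeneity alone the bounds on PN are max{0,(p₁−p₀)/p₁} ≤ PN ≤ min{1,(1−p₀)/p₁}.
  lower = (p₁ − p₀)/p₁ = 0.31374 / 0.72582 ≈ 0.4323
  upper = min{1, (1 − p₀)/p₁} = 0.58792 / 0.72582 ≈ 0.8100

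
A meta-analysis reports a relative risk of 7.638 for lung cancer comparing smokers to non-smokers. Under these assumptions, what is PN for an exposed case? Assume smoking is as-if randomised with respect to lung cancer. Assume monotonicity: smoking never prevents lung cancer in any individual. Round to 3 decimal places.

Under exogeneity and monotonicity, PN = (RR − 1) / RR = 1 − 1/RR.
PN = (7.638 − 1) / 7.638 = 6.638 / 7.638 ≈ 0.8691

PN ≈ 0.869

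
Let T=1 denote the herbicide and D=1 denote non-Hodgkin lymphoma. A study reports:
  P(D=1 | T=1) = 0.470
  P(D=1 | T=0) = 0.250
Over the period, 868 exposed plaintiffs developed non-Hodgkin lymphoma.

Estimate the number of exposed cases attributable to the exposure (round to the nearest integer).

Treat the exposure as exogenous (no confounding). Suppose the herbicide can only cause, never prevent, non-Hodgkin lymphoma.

Let p₁ = 0.47, p₀ = 0.25.
PN = (p₁ − p₀)/p₁ = (0.47 − 0.25) / 0.47 ≈ 0.46809.
Attributable cases ≈ PN × (exposed cases) = 0.46809 × 868 ≈ 406.30.

about 406 cases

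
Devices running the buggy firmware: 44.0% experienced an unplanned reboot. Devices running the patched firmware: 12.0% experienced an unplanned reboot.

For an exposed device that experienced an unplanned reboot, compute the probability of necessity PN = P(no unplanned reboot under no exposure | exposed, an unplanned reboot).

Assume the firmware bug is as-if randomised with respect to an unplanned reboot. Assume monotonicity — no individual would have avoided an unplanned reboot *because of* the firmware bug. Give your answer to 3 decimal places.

p₁ = 0.44, p₀ = 0.12.
Under exogeneity and monotonicity, PN = (p₁ − p₀) / p₁.
PN = (0.44 − 0.12) / 0.44 = 0.32 / 0.44 ≈ 0.7273

PN ≈ 0.727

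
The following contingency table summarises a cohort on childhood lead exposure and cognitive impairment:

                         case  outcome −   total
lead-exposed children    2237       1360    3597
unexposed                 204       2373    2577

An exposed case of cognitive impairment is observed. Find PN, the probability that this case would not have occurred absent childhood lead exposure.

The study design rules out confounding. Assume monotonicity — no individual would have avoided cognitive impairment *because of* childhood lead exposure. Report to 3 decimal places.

PN ≈ 0.873

p₁ = P(outcome | exposed) = 2237/3597 = 0.62191
p₀ = P(outcome | unexposed) = 204/2577 = 0.079162
Under exogeneity and monotonicity, PN = (p₁ − p₀) / p₁.
PN = (0.62191 − 0.079162) / 0.62191 = 0.54275 / 0.62191 ≈ 0.8727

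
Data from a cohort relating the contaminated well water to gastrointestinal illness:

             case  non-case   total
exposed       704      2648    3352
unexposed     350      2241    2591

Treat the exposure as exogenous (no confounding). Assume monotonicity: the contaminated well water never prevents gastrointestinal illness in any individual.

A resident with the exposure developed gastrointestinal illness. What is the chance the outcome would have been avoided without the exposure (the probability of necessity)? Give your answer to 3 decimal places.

PN ≈ 0.357

p₁ = P(outcome | exposed) = 704/3352 = 0.21002
p₀ = P(outcome | unexposed) = 350/2591 = 0.13508
Under exogeneity and monotonicity, PN = (p₁ − p₀) / p₁.
PN = (0.21002 − 0.13508) / 0.21002 = 0.074941 / 0.21002 ≈ 0.3568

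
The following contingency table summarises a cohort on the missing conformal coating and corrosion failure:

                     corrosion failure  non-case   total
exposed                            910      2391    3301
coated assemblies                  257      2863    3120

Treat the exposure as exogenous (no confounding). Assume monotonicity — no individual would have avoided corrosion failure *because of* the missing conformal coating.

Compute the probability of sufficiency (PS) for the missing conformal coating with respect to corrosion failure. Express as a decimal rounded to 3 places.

p₁ = P(outcome | exposed) = 910/3301 = 0.27567
p₀ = P(outcome | unexposed) = 257/3120 = 0.082372
Under exogeneity and monotonicity, PS = (p₁ − p₀) / (1 − p₀).
PS = (0.27567 − 0.082372) / (1 − 0.082372) = 0.1933 / 0.91763 ≈ 0.2107

PS ≈ 0.211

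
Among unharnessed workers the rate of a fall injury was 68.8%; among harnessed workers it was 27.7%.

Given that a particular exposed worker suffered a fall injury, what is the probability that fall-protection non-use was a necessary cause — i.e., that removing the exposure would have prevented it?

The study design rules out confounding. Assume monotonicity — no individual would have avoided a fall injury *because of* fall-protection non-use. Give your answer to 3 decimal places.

PN ≈ 0.597

p₁ = 0.688, p₀ = 0.277.
Under exogeneity and monotonicity, PN = (p₁ − p₀) / p₁.
PN = (0.688 − 0.277) / 0.688 = 0.411 / 0.688 ≈ 0.5974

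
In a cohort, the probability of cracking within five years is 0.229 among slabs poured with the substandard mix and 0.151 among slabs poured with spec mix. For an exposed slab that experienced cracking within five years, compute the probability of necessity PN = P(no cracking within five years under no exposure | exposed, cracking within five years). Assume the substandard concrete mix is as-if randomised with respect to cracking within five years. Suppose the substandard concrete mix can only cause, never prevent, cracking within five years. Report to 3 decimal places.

PN ≈ 0.341

Let p₁ = 0.229, p₀ = 0.151.
Under exogeneity and monotonicity, PN = (p₁ − p₀) / p₁.
PN = (0.229 − 0.151) / 0.229 = 0.078 / 0.229 ≈ 0.3406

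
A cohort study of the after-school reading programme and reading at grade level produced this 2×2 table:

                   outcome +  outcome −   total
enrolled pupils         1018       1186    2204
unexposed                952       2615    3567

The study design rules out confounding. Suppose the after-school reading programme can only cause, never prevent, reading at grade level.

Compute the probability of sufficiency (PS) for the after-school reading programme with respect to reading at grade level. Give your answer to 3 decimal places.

p₁ = P(outcome | exposed) = 1018/2204 = 0.46189
p₀ = P(outcome | unexposed) = 952/3567 = 0.26689
Under exogeneity and monotonicity, PS = (p₁ − p₀)/(1 − p₀).
PS = (0.46189 − 0.26689) / 0.73311 ≈ 0.2660

PS ≈ 0.266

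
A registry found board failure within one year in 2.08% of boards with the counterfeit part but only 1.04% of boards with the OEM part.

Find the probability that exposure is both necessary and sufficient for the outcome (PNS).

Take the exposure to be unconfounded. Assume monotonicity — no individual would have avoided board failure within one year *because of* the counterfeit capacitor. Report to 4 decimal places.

PNS ≈ 0.0104

p₁ = 0.0208, p₀ = 0.0104.
Under exogeneity and monotonicity, PNS = p₁ − p₀.
PNS = 0.0208 − 0.0104 = 0.0104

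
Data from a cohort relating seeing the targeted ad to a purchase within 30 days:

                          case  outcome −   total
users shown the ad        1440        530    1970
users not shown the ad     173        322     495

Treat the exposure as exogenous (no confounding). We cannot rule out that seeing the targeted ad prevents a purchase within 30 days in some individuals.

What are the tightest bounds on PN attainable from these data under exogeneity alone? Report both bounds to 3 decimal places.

p₁ = P(outcome | exposed) = 1440/1970 = 0.73096
p₀ = P(outcome | unexposed) = 173/495 = 0.34949
Under exogeneity alone the bounds on PN are max{0,(p₁−p₀)/p₁} ≤ PN ≤ min{1,(1−p₀)/p₁}.
  lower = (p₁ − p₀)/p₁ = 0.38147 / 0.73096 ≈ 0.5219
  upper = min{1, (1 − p₀)/p₁} = 0.65051 / 0.73096 ≈ 0.8899

0.522 ≤ PN ≤ 0.890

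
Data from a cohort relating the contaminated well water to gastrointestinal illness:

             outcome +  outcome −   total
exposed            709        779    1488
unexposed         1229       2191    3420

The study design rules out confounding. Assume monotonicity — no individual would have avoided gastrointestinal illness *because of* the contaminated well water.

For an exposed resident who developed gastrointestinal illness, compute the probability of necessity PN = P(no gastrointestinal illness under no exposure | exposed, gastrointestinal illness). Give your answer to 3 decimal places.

PN ≈ 0.246

p₁ = P(outcome | exposed) = 709/1488 = 0.47648
p₀ = P(outcome | unexposed) = 1229/3420 = 0.35936
Under exogeneity and monotonicity, PN = (p₁ − p₀) / p₁.
PN = (0.47648 − 0.35936) / 0.47648 = 0.11712 / 0.47648 ≈ 0.2458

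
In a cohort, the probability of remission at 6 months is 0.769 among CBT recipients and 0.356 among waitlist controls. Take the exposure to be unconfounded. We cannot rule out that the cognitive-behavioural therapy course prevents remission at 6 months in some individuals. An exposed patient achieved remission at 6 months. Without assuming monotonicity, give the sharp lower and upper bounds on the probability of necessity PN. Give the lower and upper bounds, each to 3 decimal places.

Let p₁ = 0.769, p₀ = 0.356.
Under exogeneity alone the bounds on PN are max{0,(p₁−p₀)/p₁} ≤ PN ≤ min{1,(1−p₀)/p₁}.
  lower = (p₁ − p₀)/p₁ = 0.413 / 0.769 ≈ 0.5371
  upper = min{1, (1 − p₀)/p₁} = 0.644 / 0.769 ≈ 0.8375

0.537 ≤ PN ≤ 0.837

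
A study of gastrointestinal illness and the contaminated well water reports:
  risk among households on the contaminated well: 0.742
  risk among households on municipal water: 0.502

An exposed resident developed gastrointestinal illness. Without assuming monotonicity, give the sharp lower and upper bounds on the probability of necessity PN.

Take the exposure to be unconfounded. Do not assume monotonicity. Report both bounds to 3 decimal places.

0.323 ≤ PN ≤ 0.671

Let p₁ = 0.742, p₀ = 0.502.
Under exogeneity alone the bounds on PN are max{0,(p₁−p₀)/p₁} ≤ PN ≤ min{1,(1−p₀)/p₁}.
  lower = (p₁ − p₀)/p₁ = 0.24 / 0.742 ≈ 0.3235
  upper = min{1, (1 − p₀)/p₁} = 0.498 / 0.742 ≈ 0.6712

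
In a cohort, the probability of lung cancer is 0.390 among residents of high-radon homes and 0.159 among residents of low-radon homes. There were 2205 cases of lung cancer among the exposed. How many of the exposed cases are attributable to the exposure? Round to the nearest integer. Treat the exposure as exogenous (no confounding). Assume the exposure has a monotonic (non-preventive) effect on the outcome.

Let p₁ = 0.39, p₀ = 0.159.
PN = (p₁ − p₀)/p₁ = (0.39 − 0.159) / 0.39 ≈ 0.59231.
Attributable cases ≈ PN × (exposed cases) = 0.59231 × 2205 ≈ 1306.04.

about 1306 cases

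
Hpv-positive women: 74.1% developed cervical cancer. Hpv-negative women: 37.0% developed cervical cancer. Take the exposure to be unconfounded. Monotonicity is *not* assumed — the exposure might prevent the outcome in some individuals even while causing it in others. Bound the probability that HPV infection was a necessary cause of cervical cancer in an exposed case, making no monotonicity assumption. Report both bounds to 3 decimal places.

0.501 ≤ PN ≤ 0.850

p₁ = 0.741, p₀ = 0.37.
Under exogeneity alone the bounds on PN are max{0,(p₁−p₀)/p₁} ≤ PN ≤ min{1,(1−p₀)/p₁}.
  lower = (p₁ − p₀)/p₁ = 0.371 / 0.741 ≈ 0.5007
  upper = min{1, (1 − p₀)/p₁} = 0.63 / 0.741 ≈ 0.8502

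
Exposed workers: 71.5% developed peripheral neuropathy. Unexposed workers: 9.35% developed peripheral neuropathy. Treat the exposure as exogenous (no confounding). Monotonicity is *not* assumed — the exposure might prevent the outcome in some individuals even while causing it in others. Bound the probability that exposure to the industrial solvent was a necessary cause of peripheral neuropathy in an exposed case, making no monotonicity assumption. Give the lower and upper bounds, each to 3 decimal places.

0.869 ≤ PN ≤ 1.000

p₁ = 0.715, p₀ = 0.0935.
Under exogeneity alone the bounds on PN are max{0,(p₁−p₀)/p₁} ≤ PN ≤ min{1,(1−p₀)/p₁}.
  lower = (p₁ − p₀)/p₁ = 0.6215 / 0.715 ≈ 0.8692
  upper = min{1, (1 − p₀)/p₁} = 0.9065 / 0.715 ≈ 1.2678 → capped at 1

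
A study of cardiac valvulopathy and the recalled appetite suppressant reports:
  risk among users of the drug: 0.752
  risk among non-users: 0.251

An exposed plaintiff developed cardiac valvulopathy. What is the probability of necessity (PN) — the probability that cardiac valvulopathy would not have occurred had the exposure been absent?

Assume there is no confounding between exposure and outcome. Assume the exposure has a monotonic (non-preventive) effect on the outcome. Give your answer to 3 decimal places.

PN ≈ 0.666

Let p₁ = 0.752, p₀ = 0.251.
Under exogeneity and monotonicity, PN = (p₁ − p₀) / p₁.
PN = (0.752 − 0.251) / 0.752 = 0.501 / 0.752 ≈ 0.6662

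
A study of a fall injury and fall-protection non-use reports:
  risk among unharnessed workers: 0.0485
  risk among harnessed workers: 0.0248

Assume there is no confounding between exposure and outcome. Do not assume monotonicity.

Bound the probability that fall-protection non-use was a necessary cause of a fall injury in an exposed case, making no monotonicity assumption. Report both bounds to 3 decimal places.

0.489 ≤ PN ≤ 1.000

Let p₁ = 0.0485, p₀ = 0.0248.
Under exogeneity alone the bounds on PN are max{0,(p₁−p₀)/p₁} ≤ PN ≤ min{1,(1−p₀)/p₁}.
  lower = (p₁ − p₀)/p₁ = 0.0237 / 0.0485 ≈ 0.4887
  upper = min{1, (1 − p₀)/p₁} = 0.9752 / 0.0485 ≈ 20.1072 → capped at 1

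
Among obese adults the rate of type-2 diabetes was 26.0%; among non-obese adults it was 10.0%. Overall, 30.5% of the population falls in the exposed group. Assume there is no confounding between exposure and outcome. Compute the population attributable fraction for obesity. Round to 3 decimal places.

p₁ = 0.26, p₀ = 0.1.
Overall risk P(Y=1) = π·p₁ + (1−π)·p₀ = 0.305×0.26 + 0.695×0.1 = 0.1488.
Under exogeneity, PAF = [P(Y=1) − p₀] / P(Y=1).
PAF = (0.1488 − 0.1) / 0.1488 ≈ 0.3280

PAF ≈ 0.328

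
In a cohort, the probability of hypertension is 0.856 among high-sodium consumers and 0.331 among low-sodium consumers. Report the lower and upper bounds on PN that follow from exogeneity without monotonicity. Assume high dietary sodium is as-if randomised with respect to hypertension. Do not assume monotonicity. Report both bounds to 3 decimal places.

0.613 ≤ PN ≤ 0.782

Let p₁ = 0.856, p₀ = 0.331.
Under exogeneity alone the bounds on PN are max{0,(p₁−p₀)/p₁} ≤ PN ≤ min{1,(1−p₀)/p₁}.
  lower = (p₁ − p₀)/p₁ = 0.525 / 0.856 ≈ 0.6133
  upper = min{1, (1 − p₀)/p₁} = 0.669 / 0.856 ≈ 0.7815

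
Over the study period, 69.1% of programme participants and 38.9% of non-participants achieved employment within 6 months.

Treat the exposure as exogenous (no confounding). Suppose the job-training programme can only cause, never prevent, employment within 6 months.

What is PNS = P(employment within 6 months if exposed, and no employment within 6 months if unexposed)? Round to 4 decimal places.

PNS ≈ 0.3020

p₁ = 0.691, p₀ = 0.389.
Under exogeneity and monotonicity, PNS = p₁ − p₀.
PNS = 0.691 − 0.389 = 0.302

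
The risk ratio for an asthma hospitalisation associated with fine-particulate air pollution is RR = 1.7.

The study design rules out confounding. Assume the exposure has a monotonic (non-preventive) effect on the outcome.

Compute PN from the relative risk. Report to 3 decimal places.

PN ≈ 0.412

Under exogeneity and monotonicity, PN = (RR − 1) / RR = 1 − 1/RR.
PN = (1.7 − 1) / 1.7 = 0.7 / 1.7 ≈ 0.4118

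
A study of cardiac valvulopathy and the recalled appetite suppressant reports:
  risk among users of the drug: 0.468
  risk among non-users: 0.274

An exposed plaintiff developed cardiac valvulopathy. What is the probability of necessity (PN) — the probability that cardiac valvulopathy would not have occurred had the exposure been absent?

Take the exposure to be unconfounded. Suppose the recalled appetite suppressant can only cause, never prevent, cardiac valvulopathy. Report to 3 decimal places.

Let p₁ = 0.468, p₀ = 0.274.
Under exogeneity and monotonicity, PN = (p₁ − p₀) / p₁.
PN = (0.468 − 0.274) / 0.468 = 0.194 / 0.468 ≈ 0.4145

PN ≈ 0.415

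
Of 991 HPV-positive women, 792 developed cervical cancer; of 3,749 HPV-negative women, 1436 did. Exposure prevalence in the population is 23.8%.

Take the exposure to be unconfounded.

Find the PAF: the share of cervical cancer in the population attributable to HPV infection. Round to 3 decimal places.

PAF ≈ 0.205

p₁ = P(outcome | exposed) = 792/991 = 0.79919
p₀ = P(outcome | unexposed) = 1436/3749 = 0.38304
Overall risk P(Y=1) = π·p₁ + (1−π)·p₀ = 0.238×0.79919 + 0.762×0.38304 = 0.48208.
Under exogeneity, PAF = [P(Y=1) − p₀] / P(Y=1).
PAF = (0.48208 − 0.38304) / 0.48208 ≈ 0.2055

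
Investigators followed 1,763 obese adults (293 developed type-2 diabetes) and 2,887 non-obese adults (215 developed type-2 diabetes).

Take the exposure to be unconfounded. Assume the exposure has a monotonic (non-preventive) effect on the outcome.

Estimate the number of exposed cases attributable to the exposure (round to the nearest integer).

p₁ = P(outcome | exposed) = 293/1763 = 0.16619
p₀ = P(outcome | unexposed) = 215/2887 = 0.074472
PN = (p₁ − p₀)/p₁ = (0.16619 − 0.074472) / 0.16619 ≈ 0.55190.
Attributable cases ≈ PN × (exposed cases) = 0.55190 × 293 ≈ 161.71.

about 162 cases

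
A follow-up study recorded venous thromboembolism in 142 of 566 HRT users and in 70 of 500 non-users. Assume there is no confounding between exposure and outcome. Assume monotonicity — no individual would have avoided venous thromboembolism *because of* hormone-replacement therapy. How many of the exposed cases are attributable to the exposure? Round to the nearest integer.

p₁ = P(outcome | exposed) = 142/566 = 0.25088
p₀ = P(outcome | unexposed) = 70/500 = 0.14
PN = (p₁ − p₀)/p₁ = (0.25088 − 0.14) / 0.25088 ≈ 0.44197.
Attributable cases ≈ PN × (exposed cases) = 0.44197 × 142 ≈ 62.76.

about 63 cases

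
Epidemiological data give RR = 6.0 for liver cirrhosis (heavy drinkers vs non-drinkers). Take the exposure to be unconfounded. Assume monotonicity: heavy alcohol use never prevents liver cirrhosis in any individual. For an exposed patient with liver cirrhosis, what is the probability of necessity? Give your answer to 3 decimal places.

Under exogeneity and monotonicity, PN = (RR − 1) / RR = 1 − 1/RR.
PN = (6.0 − 1) / 6.0 = 5 / 6.0 ≈ 0.8333

PN ≈ 0.833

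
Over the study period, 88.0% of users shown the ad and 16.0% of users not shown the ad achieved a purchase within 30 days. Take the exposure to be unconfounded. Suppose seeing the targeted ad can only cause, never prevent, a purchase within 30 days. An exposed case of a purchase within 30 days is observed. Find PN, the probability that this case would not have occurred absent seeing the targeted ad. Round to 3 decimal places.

p₁ = 0.88, p₀ = 0.16.
Under exogeneity and monotonicity, PN = (p₁ − p₀) / p₁.
PN = (0.88 − 0.16) / 0.88 = 0.72 / 0.88 ≈ 0.8182

PN ≈ 0.818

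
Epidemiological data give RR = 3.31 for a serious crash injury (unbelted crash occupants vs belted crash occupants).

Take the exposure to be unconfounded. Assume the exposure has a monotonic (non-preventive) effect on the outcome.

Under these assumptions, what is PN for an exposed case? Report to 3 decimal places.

PN ≈ 0.698

Under exogeneity and monotonicity, PN = (RR − 1) / RR = 1 − 1/RR.
PN = (3.31 − 1) / 3.31 = 2.31 / 3.31 ≈ 0.6979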